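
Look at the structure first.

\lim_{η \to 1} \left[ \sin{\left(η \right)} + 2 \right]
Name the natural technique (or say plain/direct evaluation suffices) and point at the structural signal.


Verdict: no special technique — the function is continuous at 1; evaluation is itself the limit, no machinery required.


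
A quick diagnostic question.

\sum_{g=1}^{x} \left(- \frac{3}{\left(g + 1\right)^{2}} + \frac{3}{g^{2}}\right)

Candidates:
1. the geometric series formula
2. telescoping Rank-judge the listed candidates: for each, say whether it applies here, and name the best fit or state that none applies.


Diagnosis: telescoping — the generic term is a one-step difference of \frac{3}{g^{2}}, so partial sums shortcut to endpoint evaluation.
- the geometric series formula: dividing successive terms gives an index-dependent quantity, not a constant.
- telescoping: yes, a natural case for it.


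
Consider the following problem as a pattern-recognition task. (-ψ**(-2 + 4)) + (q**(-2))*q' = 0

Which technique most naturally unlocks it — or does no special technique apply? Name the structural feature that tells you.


Diagnosis: separation of variables — solved for the derivative, the right side splits multiplicatively into a function of each variable alone — divide and integrate each side. The cross-partial test also passes here (vacuously, each side single-variable); the potential-function route would work, separation is simply more immediate.


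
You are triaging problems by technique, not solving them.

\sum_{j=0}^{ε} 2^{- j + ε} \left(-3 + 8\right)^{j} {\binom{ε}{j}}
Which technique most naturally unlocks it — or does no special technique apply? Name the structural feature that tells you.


Verdict: the binomial theorem — terms weighting {\binom{ε}{j}} against matched powers of (-3 + 8) and 2 reassemble into ((-3 + 8) + 2)^ε by the binomial theorem.


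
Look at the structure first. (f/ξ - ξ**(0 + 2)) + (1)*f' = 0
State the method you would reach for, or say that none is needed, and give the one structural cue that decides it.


Diagnosis: a linear integrating factor — linear in the unknown with genuine forcing: multiply through by the exponential of the integrated coefficient and the left side closes into one derivative.


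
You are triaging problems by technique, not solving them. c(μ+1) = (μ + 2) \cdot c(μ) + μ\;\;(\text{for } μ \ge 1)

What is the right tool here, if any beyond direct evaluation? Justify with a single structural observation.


Verdict: a summation factor — because the multiplier μ + 2 is index-dependent, divide through by its running product and sum the resulting differences.


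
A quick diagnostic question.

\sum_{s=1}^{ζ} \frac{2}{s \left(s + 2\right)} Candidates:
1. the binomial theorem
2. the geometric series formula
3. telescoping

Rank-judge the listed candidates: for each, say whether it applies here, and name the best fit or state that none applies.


Technique: telescoping — one partial-fraction pass turns \frac{2}{s \left(s + 2\right)} into a shifted difference, and shifted differences telescope.
- the binomial theorem — there is no pair of bases whose matched powers would reassemble into a single binomial power.
- the geometric series formula: the ratio of consecutive terms depends on the index.
- telescoping — yes — fits the structure here.


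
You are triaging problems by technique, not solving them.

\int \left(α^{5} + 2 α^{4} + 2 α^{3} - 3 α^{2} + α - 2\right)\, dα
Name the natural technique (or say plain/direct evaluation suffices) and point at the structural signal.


Technique: no special technique — the integrand is a sum of constant multiples of powers of α — integrate term by term.


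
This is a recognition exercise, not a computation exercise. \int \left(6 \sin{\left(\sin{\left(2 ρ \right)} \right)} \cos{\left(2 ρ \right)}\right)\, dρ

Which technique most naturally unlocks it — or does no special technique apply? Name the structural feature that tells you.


Diagnosis: u-substitution — structure check: outer function, inner expression \sin{\left(2 ρ \right)}, inner derivative as a factor — the classic u = \sin{\left(2 ρ \right)} pattern.


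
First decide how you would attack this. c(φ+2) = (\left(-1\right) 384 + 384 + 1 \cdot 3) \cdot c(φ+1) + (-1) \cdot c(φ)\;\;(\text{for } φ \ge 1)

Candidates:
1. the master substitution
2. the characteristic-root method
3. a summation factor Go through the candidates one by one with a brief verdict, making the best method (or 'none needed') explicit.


Technique: the characteristic-root method — linear, homogeneous, constant coefficients: solutions of the form r^φ exist — find the roots of the characteristic polynomial.
- the master substitution — the recursive argument is a shift of the index, not a fixed fraction of it.
- the characteristic-root method — yes — fits the structure here.
- a summation factor: the recurrence reaches back more than one step, outside the first-order family a summation factor normalizes.


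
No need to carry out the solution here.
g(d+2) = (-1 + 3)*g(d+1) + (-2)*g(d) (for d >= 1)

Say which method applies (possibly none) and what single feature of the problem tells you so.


Diagnosis: the characteristic-root method — fixed numeric weights on consecutive terms and no forcing term added: the root method in its home territory.


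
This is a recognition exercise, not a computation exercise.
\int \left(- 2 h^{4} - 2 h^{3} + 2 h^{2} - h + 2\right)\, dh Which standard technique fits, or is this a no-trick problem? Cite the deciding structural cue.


Verdict: no special technique — the integrand is a sum of constant multiples of powers of h — integrate term by term.


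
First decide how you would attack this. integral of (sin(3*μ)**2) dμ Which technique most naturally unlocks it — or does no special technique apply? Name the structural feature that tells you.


Method: a trigonometric identity — the even trigonometric power sin(3*μ)**2 reduces by a double-angle identity before any integration is attempted.


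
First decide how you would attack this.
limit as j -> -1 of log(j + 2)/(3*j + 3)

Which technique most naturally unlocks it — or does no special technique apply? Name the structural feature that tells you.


Diagnosis: l'Hôpital's rule (0/0) — plug in -1: top and bottom both hit zero, so differentiate each and retry. A first-order expansion at the point is an equally standard path; the rule packages it.


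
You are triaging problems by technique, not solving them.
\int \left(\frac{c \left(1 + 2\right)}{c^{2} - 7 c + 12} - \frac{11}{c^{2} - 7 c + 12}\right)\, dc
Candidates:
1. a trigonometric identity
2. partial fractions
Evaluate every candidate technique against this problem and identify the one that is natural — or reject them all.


Technique: partial fractions — with c^{2} - 7 c + 12 factorable and the degree on top strictly smaller, simple-fraction decomposition is immediate.
- a trigonometric identity — with no trigonometric functions present, identity rewriting has no target.
- partial fractions — yes — fits the structure here.


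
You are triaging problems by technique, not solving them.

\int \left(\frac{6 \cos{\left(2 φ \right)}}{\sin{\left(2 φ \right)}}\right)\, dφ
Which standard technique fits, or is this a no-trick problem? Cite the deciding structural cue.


Method: u-substitution — 6 \cos{\left(2 φ \right)} matches the derivative of \sin{\left(2 φ \right)} up to a constant; with u = \sin{\left(2 φ \right)} the whole integrand folds into a function of u alone.


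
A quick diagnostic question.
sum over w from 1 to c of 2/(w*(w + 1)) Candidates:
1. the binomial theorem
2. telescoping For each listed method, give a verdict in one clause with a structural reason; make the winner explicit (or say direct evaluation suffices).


Method: telescoping — 2/(w*(w + 1)) hides a difference of shifted reciprocals — decompose it and the middle of the sum vanishes.
- the binomial theorem — no binomial coefficients pair up with complementary powers here.
- telescoping: applies; the problem has the shape this method handles.


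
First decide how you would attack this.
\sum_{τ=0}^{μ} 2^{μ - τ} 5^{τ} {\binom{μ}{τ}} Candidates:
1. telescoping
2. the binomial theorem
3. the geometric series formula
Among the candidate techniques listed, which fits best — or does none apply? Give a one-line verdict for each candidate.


Technique: the binomial theorem — terms weighting {\binom{μ}{τ}} against matched powers of 5 and 2 reassemble into (5 + 2)^μ by the binomial theorem.
- telescoping: the summand is not presented as a shifted difference — a telescoping rewrite may exist, but the displayed structure does not offer one.
- the binomial theorem: applies; the problem has the shape this method handles.
- the geometric series formula — no single multiplier carries one term to the next throughout the sum.


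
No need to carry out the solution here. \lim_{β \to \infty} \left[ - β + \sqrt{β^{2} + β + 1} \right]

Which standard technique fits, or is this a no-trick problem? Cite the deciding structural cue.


Best approach: conjugate multiplication — the ∞ − ∞ radical form is the exact trigger for the conjugate maneuver.


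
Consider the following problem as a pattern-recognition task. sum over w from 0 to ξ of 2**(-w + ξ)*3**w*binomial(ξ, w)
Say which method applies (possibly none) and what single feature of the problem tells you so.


Best approach: the binomial theorem — terms weighting binomial(ξ, w) against matched powers of 3 and 2 reassemble into (3 + 2)^ξ by the binomial theorem.


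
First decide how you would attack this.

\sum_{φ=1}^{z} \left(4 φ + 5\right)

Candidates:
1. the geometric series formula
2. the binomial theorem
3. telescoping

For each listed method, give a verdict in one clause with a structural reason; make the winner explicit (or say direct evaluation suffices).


Method: no special technique — this is bookkeeping, not technique: standard formulas for sums of constant-multiple powers of φ apply termwise.
- the geometric series formula — the term-to-term ratio drifts with the index — the one thing the geometric formula cannot absorb.
- the binomial theorem — there is no sum-raised-to-a-power identity hiding in these terms.
- telescoping: computed from the summand as displayed, the partial sums build up without the pairwise collapse telescoping exploits.


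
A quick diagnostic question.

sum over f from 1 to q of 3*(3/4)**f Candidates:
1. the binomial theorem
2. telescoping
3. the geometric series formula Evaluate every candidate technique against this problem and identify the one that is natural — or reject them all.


Best approach: the geometric series formula — each summand is the previous one scaled by 3/4; that constant multiplier is itself the geometric structure.
- the binomial theorem: the terms lack the binomial-coefficient-weighted complementary-power pattern of an expansion.
- telescoping: neither a shifted-difference shape nor integer-spaced poles are present.
- the geometric series formula: yes, a natural case for it.


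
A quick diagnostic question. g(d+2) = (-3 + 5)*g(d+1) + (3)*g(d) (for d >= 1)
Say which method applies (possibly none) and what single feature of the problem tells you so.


Method: the characteristic-root method — the recurrence treats every index alike (constant coefficients, no forcing) — precisely the regime where r^d trials close it.


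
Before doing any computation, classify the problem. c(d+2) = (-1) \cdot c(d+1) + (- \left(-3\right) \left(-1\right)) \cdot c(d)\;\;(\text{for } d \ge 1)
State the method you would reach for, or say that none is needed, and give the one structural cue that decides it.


Method: the characteristic-root method — fixed numeric weights on consecutive terms and no forcing term added: the root method in its home territory.


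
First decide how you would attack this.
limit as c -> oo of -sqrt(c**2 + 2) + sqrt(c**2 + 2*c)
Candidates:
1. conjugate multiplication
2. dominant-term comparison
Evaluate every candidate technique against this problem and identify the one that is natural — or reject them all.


Best approach: conjugate multiplication — sqrt(c**2 + 2*c) and sqrt(c**2 + 2) both blow up, but their difference is tame once the conjugate rationalizes it.
- conjugate multiplication — yes — fits the structure here.
- dominant-term comparison — no dominant-degree comparison decides it.


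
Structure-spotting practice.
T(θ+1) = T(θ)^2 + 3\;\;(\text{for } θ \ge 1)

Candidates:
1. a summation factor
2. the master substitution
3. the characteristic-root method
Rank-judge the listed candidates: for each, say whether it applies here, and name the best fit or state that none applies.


Verdict: no special technique — the unknown enters the rule nonlinearly, not as a weighted sum — no linear method is even well-posed.
- a summation factor: no summation factor applies — the rule is not linear in the sequence values.
- the master substitution — no fixed divisor shrinks the index between calls.
- the characteristic-root method — the recursion is nonlinear in the sequence values, so no linear-modes ansatz applies.


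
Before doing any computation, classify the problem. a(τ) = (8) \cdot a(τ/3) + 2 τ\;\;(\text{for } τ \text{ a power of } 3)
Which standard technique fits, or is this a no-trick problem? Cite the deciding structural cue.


Diagnosis: the master substitution — treat m = log base 3 of τ as the new clock: one recursion step advances m by one while τ scales by 3.


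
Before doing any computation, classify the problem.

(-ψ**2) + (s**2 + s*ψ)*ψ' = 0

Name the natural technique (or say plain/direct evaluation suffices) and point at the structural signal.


Technique: the homogeneous substitution — scaling s and ψ together leaves the slope fixed — it depends only on ψ/s, so substitute the ratio. A Bernoulli-style rewrite — possibly after exchanging which variable is treated as dependent — would work as well; the homogeneous substitution is the more immediate reading here.


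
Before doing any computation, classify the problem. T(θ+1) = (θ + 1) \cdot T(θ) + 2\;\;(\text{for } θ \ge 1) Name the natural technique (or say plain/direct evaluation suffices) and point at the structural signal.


Technique: a summation factor — normalize by the running product of θ + 1: the left side becomes a difference, and differences sum.


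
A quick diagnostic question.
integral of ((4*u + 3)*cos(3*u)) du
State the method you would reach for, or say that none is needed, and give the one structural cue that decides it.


Diagnosis: integration by parts — a polynomial 4*u + 3 against the kernel cos(3*u) is the signature bounded-ladder case for integration by parts.


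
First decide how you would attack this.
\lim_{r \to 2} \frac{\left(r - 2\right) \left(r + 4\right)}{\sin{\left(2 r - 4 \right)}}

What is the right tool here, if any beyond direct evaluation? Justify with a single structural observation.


Diagnosis: l'Hôpital's rule (0/0) — substituting 2 gives 0 over 0; differentiate top and bottom once and re-evaluate. Expanding numerator and denominator to first order gives the same value — the rule automates exactly that.


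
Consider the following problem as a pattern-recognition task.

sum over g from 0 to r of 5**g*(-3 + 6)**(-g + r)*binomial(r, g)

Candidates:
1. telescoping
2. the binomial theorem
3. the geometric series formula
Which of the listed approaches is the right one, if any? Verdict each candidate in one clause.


Verdict: the binomial theorem — terms weighting binomial(r, g) against matched powers of 5 and (-3 + 6) reassemble into (5 + (-3 + 6))^r by the binomial theorem.
- telescoping: the terms as presented offer no neighboring cancellation — a telescoping rewrite may exist, but the displayed structure does not hand one over.
- the binomial theorem — yes, a natural case for it.
- the geometric series formula — no single multiplier carries one term to the next throughout the sum.


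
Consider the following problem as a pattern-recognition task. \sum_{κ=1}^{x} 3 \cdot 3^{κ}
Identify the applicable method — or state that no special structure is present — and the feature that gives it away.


Diagnosis: the geometric series formula — each summand is the previous one scaled by 3; that constant multiplier is itself the geometric structure.


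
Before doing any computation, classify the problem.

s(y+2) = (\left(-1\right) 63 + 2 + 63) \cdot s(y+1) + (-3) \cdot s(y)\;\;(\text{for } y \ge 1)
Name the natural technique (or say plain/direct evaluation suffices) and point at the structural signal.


Diagnosis: the characteristic-root method — every coefficient is a fixed number and the forcing is zero — substitute r^y and read off the root equation.


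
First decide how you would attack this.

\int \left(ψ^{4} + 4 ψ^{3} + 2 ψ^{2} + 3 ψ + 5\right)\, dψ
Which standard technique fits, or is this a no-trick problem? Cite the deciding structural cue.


Verdict: no special technique — a term-by-term power-rule job in ψ; no substitution or rearrangement earns its keep here.


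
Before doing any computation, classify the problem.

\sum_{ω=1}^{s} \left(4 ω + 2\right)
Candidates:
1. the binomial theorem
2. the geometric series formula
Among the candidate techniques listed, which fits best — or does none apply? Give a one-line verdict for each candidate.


Diagnosis: no special technique — with only polynomial terms in ω present, the classical sum-of-powers identities are all you need.
- the binomial theorem: the terms do not reassemble into a binomial power.
- the geometric series formula: no single multiplier carries one term to the next throughout the sum.


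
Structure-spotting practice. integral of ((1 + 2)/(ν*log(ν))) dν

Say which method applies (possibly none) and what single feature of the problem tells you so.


Best approach: u-substitution — structure check: outer function, inner expression log(ν), inner derivative as a factor — the classic u = log(ν) pattern.


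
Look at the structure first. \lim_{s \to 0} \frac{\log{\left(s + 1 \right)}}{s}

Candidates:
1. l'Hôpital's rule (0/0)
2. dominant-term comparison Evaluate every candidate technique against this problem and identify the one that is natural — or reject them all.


Best approach: l'Hôpital's rule (0/0) — both numerator and denominator vanish at 0: the genuine 0/0 indeterminate that l'Hôpital exists for. The standard small-argument limits would also carry it; the rule is the systematic route.
- l'Hôpital's rule (0/0) — yes, a natural case for it.
- dominant-term comparison: this limit is not decided by comparing leading-term growth at infinity.


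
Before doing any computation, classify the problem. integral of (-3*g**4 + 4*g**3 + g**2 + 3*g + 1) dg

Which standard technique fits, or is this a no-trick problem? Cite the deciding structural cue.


Method: no special technique — a term-by-term power-rule job in g; no substitution or rearrangement earns its keep here.


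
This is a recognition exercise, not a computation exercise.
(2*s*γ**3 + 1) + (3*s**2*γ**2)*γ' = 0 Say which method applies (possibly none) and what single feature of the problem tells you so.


Verdict: the exact-equation method — d/dγ of 2*s*γ**3 + 1 equals d/ds of 3*s**2*γ**2: the form is a total differential of one potential — integrate it exactly.


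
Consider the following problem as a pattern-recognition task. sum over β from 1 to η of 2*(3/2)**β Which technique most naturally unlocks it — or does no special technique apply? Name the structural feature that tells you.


Verdict: the geometric series formula — consecutive terms stand in a fixed index-free ratio — the geometric sum formula closes it.


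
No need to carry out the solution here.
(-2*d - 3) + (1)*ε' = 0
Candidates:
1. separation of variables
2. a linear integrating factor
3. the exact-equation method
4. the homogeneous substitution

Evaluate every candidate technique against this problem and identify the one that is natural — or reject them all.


Method: no special technique — solved for the derivative, no ε appears — this is antidifferentiation in d wearing ODE clothing.
- separation of variables: separation is only trivially available — with the unknown absent from the slope this is a direct integration, not a separation problem.
- a linear integrating factor: the linear template holds only trivially here (the unknown is absent, so the coefficient is zero) — the method is not the natural label.
- the exact-equation method: no dependence on the unknown anywhere: exactness is a label without content here.
- the homogeneous substitution: rescaling both variables together changes the slope, so no ratio substitution collapses it.


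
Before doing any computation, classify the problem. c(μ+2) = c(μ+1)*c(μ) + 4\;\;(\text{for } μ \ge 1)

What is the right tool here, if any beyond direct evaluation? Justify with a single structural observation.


Technique: no special technique — this one you iterate or analyze qualitatively: the nonlinearity defeats linear solution methods.


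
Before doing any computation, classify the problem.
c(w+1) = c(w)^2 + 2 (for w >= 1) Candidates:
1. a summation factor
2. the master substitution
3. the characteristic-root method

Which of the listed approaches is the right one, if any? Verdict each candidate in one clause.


Method: no special technique — the update rule curves (it is not linear in the unknown sequence), so no superposition-based closed form attaches — iterate or study it directly.
- a summation factor: no summation factor applies — the rule is not linear in the sequence values.
- the master substitution — no fixed divisor shrinks the index between calls.
- the characteristic-root method — the recursion is nonlinear in the sequence values, so no linear-modes ansatz applies.


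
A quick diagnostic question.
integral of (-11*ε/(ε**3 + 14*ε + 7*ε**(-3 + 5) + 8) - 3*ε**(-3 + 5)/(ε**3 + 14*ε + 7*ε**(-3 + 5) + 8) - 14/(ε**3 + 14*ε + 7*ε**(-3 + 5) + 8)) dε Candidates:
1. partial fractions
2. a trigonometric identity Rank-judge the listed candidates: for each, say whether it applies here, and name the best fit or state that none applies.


Method: partial fractions — the bottom, (ε**3 + 14*ε + 7*ε**(-3 + 5) + 8), comes apart into simple factors, and a proper rational function over split factors decomposes.
- partial fractions — yes, a natural case for it.
- a trigonometric identity: there is no trigonometric structure at all — the integrand carries no sine or cosine to rewrite.


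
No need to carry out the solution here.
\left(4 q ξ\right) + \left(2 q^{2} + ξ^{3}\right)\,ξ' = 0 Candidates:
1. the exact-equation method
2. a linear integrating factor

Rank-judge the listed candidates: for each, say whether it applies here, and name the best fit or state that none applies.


Verdict: the exact-equation method — 4 q ξ and 2 q^{2} + ξ^{3} pass the exactness check on the nose, so no integrating factor in q or ξ is needed at all.
- the exact-equation method: applies; the problem has the shape this method handles.
- a linear integrating factor — a nonlinear term in the unknown puts this outside the integrating-factor template.


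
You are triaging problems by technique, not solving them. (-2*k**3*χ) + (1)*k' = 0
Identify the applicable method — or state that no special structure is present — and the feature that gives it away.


Technique: separation of variables — solved for the derivative, the right side splits multiplicatively into a function of each variable alone — divide and integrate each side.


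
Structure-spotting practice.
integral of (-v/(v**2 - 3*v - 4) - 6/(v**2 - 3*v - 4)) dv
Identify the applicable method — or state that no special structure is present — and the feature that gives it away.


Best approach: partial fractions — with v**2 - 3*v - 4 factorable and the degree on top strictly smaller, simple-fraction decomposition is immediate.


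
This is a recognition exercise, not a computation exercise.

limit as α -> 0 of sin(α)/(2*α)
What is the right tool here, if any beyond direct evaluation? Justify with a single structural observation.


Method: l'Hôpital's rule (0/0) — numerator and denominator both vanish at 0 — a genuine 0/0 form, which is exactly when l'Hôpital applies. A local series expansion at the point resolves it as well; the rule is the packaged version of that step.


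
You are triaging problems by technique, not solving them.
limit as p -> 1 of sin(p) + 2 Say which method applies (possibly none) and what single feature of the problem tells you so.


Best approach: no special technique — nothing blocks direct substitution at 1: plug in and finish.


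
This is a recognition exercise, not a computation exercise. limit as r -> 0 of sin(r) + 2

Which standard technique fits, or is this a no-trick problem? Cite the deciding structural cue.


Best approach: no special technique — the expression is continuous at the evaluation point — substitute directly; no indeterminate form appears.


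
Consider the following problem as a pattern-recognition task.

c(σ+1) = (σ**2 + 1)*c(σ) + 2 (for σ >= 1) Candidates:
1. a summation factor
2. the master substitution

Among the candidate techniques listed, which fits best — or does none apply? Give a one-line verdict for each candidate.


Diagnosis: a summation factor — with the index-dependent coefficient σ**2 + 1, dividing by the cumulative product turns the left side into a pure difference.
- a summation factor: applies; the problem has the shape this method handles.
- the master substitution — the recursive argument is a shift of the index, not a fixed fraction of it.


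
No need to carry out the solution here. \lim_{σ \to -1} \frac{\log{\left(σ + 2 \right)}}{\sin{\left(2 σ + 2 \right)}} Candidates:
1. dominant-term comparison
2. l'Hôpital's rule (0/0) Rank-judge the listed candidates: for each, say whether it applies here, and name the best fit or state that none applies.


Best approach: l'Hôpital's rule (0/0) — numerator and denominator both vanish at -1 — a genuine 0/0 form, which is exactly when l'Hôpital applies. A local series expansion at the point resolves it as well; the rule is the packaged version of that step.
- dominant-term comparison — no dominant-degree comparison decides it.
- l'Hôpital's rule (0/0): yes — fits the structure here.


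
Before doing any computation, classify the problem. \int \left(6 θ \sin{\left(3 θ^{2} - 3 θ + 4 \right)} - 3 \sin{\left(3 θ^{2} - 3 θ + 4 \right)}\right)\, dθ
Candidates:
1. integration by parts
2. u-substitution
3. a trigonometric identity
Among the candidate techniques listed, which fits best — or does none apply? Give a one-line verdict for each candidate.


Diagnosis: u-substitution — viewed as a product, the integrand is a composition evaluated at 3 θ^{2} - 3 θ + 4 times (a constant multiple of) that inner expression's derivative, so u = 3 θ^{2} - 3 θ + 4 makes it elementary.
- integration by parts: the non-polynomial partner is not one of the parts kernels — exp, sine, or cosine with a degree-1 argument, or a logarithm.
- u-substitution: a fit — the right tool for this form.
- a trigonometric identity — the trigonometric factor has no even power to reduce and no cross-frequency product to convert — the standard power-reduction and product-to-sum identities do not engage it.


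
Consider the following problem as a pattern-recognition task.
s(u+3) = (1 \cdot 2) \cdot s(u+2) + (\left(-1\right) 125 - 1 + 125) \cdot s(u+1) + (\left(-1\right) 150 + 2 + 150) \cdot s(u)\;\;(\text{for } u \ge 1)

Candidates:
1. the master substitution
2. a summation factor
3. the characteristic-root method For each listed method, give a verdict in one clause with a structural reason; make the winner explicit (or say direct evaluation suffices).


Method: the characteristic-root method — constant coefficients and linearity mean the ansatz r^u reduces it to solving the characteristic polynomial.
- the master substitution: no fixed divisor shrinks the index between calls.
- a summation factor — the recurrence reaches back more than one step, outside the first-order family a summation factor normalizes.
- the characteristic-root method: a fit — the right tool for this form.


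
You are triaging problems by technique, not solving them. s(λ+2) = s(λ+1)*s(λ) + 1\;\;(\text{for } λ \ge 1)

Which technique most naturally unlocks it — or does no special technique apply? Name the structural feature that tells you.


Technique: no special technique — the unknown sequence enters the update nonlinearly, so no linear method fits the recurrence as written — direct iteration remains.


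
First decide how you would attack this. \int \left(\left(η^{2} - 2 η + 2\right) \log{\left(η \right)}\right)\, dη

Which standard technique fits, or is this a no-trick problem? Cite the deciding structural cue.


Technique: integration by parts — the presence of \log{\left(η \right)} against a polynomial factor is the standard differentiate-the-log setup.


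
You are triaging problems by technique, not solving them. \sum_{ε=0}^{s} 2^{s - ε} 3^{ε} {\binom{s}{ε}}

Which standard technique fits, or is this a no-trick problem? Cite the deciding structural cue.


Diagnosis: the binomial theorem — the binomial coefficients weight matched powers of 3 and 2, which is exactly the expansion of a binomial power.


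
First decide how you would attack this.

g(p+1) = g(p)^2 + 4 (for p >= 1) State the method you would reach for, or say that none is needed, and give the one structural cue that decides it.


Diagnosis: no special technique — this one you iterate or analyze qualitatively: the nonlinearity defeats linear solution methods.


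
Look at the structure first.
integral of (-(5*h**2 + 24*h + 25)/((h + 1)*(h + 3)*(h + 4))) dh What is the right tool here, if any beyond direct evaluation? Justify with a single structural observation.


Technique: partial fractions — the bottom factors while the top stays lower-degree — split into simple fractions and integrate piece by piece.


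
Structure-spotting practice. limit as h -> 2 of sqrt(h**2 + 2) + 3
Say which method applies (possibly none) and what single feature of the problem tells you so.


Method: no special technique — no vanishing denominator and no indeterminate clash at the point — evaluation is immediate.


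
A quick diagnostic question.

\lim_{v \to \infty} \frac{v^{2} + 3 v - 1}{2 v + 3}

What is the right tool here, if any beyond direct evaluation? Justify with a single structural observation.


Diagnosis: dominant-term comparison — divide through by the highest power of v; every lower-order term dies and the dominant terms decide the limit. l'Hôpital's at-infinity variant applies to the expression viewed as a single quotient; the leading-term comparison is the direct route.


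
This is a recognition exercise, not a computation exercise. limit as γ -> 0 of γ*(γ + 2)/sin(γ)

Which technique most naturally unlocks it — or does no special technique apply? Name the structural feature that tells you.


Diagnosis: l'Hôpital's rule (0/0) — both numerator and denominator vanish at 0: the genuine 0/0 indeterminate that l'Hôpital exists for. Known elementary limits would finish this too — the rule just bypasses the case analysis.


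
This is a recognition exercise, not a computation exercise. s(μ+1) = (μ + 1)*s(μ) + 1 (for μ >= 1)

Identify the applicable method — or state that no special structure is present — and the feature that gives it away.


Diagnosis: a summation factor — one-term recursion with variable weight μ + 1 is solved by product normalization, not by root-finding.


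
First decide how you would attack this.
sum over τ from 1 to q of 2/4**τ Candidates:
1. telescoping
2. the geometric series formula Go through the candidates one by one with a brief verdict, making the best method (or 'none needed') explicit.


Technique: the geometric series formula — consecutive terms stand in a fixed index-free ratio — the geometric sum formula closes it.
- telescoping: in the displayed form, no term reappears at a neighboring index to cancel against.
- the geometric series formula — a fit — the right tool for this form.


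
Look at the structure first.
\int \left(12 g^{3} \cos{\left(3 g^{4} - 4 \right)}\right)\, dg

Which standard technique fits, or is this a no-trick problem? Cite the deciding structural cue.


Method: u-substitution — a chain-rule shadow: 12 g^{3} alongside a function of 3 g^{4} - 4 means u = 3 g^{4} - 4 unwinds the composition in one step.


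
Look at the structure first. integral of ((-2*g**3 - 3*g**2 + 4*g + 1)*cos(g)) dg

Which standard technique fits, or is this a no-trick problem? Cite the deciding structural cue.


Diagnosis: integration by parts — a polynomial -2*g**3 - 3*g**2 + 4*g + 1 against the kernel cos(g) is the signature bounded-ladder case for integration by parts.


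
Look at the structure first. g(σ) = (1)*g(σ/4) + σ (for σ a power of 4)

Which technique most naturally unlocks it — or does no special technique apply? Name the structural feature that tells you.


Technique: the master substitution — index division is the fingerprint: σ/4 in the recursive call means substitute σ = 4^m.


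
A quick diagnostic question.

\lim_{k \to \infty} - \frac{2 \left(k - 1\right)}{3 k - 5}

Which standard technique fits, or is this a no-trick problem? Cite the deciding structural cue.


Verdict: dominant-term comparison — as k grows, only the highest-degree terms matter — compare leading terms and read the limit off. As a single quotient, the ∞/∞ shape would yield to repeated differentiation as well — the growth comparison gets there in one look.


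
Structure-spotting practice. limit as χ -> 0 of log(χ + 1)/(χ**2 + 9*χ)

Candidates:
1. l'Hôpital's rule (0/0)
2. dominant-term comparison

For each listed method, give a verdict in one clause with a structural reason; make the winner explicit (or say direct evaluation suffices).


Best approach: l'Hôpital's rule (0/0) — substituting 0 gives 0 over 0; differentiate top and bottom once and re-evaluate. One could equally expand both pieces locally and compare leading terms; the rule does that in one stroke.
- l'Hôpital's rule (0/0) — yes, a natural case for it.
- dominant-term comparison: no dominant-degree comparison decides it.


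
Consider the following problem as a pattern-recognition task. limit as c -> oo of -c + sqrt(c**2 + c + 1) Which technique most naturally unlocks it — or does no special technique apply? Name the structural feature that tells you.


Diagnosis: conjugate multiplication — an infinity-minus-infinity difference with a surviving radical — multiply by the conjugate to cancel the divergence.


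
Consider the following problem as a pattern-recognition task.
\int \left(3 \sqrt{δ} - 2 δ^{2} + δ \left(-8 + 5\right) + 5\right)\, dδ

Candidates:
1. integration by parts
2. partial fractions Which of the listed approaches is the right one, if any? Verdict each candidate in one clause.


Method: no special technique — nothing composite, nothing rational, nothing trigonometric — each constant-multiple power of δ integrates by the power rule alone.
- integration by parts — no split into a nonconstant polynomial times one of the standard kernels — exp, sine, or cosine of a linear argument, or a logarithm — applies here.
- partial fractions — there is no rational-function structure to decompose.


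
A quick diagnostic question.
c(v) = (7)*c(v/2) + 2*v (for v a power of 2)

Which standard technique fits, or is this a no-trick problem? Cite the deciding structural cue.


Verdict: the master substitution — a divide-and-conquer shape: argument v/2, so change variables with v = 2^m and solve the linear version.


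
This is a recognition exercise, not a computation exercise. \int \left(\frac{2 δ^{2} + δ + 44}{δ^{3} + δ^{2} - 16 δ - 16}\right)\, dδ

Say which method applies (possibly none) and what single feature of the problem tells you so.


Best approach: partial fractions — rational integrand, reducible denominator δ^{3} + δ^{2} - 16 δ - 16: decompose first, integrate second.


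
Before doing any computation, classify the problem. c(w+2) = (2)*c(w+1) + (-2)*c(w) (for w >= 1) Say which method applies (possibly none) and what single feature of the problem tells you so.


Diagnosis: the characteristic-root method — the recurrence is linear and homogeneous with constant coefficients, so the ansatz r^w turns it into a polynomial equation for r.


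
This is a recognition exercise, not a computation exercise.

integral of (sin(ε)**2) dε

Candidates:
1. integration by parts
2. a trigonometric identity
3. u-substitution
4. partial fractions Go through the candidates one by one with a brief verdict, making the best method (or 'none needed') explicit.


Technique: a trigonometric identity — sin(ε)**2 is an even power — the power-reduction identity rewrites it into first-degree cosines.
- integration by parts — not the fit here: there is no polynomial factor to ladder down — parts can still close the trigonometric product by recursion, though the identity rewrite is the direct route.
- a trigonometric identity — yes — fits the structure here.
- u-substitution — no subexpression of the integrand serves as a whole-integral substitution inner — individual terms may offer their own, but none carries its derivative as a factor of the full integrand; a working change of variable would have to be constructed from outside the expression.
- partial fractions: there is no rational-function structure to decompose.


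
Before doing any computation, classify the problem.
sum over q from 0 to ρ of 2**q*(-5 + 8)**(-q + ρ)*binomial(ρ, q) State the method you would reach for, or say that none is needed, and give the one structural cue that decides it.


Technique: the binomial theorem — binomial(ρ, q) weighting matched powers of 2 and (-5 + 8) is the expanded form of (2 + (-5 + 8))^ρ — fold it back up.


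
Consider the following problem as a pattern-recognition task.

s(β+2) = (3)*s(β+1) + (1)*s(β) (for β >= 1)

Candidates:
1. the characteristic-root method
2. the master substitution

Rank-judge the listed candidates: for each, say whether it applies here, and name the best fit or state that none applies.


Technique: the characteristic-root method — no index-dependence in the weights and nothing inhomogeneous: classic characteristic-equation setup.
- the characteristic-root method: yes, a natural case for it.
- the master substitution: this is shift-type recursion, outside the divide-and-conquer template.


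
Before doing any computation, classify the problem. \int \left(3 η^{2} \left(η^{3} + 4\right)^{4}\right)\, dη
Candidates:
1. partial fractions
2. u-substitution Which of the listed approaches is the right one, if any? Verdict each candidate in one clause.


Method: u-substitution — 3 η^{2} matches the derivative of η^{3} + 4 up to a constant; with u = η^{3} + 4 the whole integrand folds into a function of u alone. A patient expand-and-integrate also lands it; recognizing the inner expression is the shortcut.
- partial fractions: there is no rational-function structure to decompose.
- u-substitution: a fit — the right tool for this form.


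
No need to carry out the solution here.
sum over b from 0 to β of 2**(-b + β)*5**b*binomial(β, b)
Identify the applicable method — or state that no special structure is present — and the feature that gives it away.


Diagnosis: the binomial theorem — terms weighting binomial(β, b) against matched powers of 5 and 2 reassemble into (5 + 2)^β by the binomial theorem.
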